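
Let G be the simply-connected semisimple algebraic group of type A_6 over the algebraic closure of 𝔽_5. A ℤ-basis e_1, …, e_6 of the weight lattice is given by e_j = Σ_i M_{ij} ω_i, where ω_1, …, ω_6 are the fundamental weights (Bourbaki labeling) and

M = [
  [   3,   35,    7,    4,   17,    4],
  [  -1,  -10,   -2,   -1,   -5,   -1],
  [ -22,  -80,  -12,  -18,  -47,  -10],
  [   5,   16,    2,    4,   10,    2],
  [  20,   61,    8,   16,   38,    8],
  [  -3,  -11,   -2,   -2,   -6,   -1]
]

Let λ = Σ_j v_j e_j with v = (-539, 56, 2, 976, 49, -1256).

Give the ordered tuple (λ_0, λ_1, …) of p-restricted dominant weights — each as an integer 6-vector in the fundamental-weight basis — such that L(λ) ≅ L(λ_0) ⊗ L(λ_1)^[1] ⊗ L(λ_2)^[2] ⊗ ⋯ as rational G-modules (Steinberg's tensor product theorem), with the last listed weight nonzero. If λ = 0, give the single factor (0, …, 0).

ω-coordinates c = M·v, v = (-539, 56, 2, 976, 49, -1256):
  c_1 = (3)·(-539) + (35)·(56) + (7)·(2) + (4)·(976) + (17)·(49) + (4)·(-1256) = 70
  c_2 = (-1)·(-539) + (-10)·(56) + (-2)·(2) + (-1)·(976) + (-5)·(49) + (-1)·(-1256) = 10
  c_3 = (-22)·(-539) + (-80)·(56) + (-12)·(2) + (-18)·(976) + (-47)·(49) + (-10)·(-1256) = 43
  c_4 = (5)·(-539) + (16)·(56) + (2)·(2) + (4)·(976) + (10)·(49) + (2)·(-1256) = 87
  c_5 = (20)·(-539) + (61)·(56) + (8)·(2) + (16)·(976) + (38)·(49) + (8)·(-1256) = 82
  c_6 = (-3)·(-539) + (-11)·(56) + (-2)·(2) + (-2)·(976) + (-6)·(49) + (-1)·(-1256) = 7
Base-5 expansion of each c_i:
  c_1 = 70 = 0·5^0 + 4·5^1 + 2·5^2
  c_2 = 10 = 0·5^0 + 2·5^1
  c_3 = 43 = 3·5^0 + 3·5^1 + 1·5^2
  c_4 = 87 = 2·5^0 + 2·5^1 + 3·5^2
  c_5 = 82 = 2·5^0 + 1·5^1 + 3·5^2
  c_6 = 7 = 2·5^0 + 1·5^1
λ_0 = (0, 0, 3, 2, 2, 2)
λ_1 = (4, 2, 3, 2, 1, 1)
λ_2 = (2, 0, 1, 3, 3, 0)

((0, 0, 3, 2, 2, 2), (4, 2, 3, 2, 1, 1), (2, 0, 1, 3, 3, 0))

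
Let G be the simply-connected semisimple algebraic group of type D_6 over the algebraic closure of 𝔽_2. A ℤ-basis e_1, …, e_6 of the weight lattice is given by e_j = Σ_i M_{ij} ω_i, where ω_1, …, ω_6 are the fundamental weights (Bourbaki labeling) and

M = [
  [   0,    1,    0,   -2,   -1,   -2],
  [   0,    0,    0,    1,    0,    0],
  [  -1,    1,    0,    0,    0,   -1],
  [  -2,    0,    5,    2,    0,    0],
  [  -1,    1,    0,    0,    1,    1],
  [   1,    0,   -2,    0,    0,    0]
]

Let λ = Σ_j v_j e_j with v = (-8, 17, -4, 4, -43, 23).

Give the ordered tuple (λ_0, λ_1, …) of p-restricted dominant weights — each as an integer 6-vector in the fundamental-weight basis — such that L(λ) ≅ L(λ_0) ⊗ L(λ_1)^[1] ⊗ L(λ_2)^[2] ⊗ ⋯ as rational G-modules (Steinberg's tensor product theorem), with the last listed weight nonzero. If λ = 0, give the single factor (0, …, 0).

In the fundamental-weight basis, λ has coordinates c = M·v (v = (-8, 17, -4, 4, -43, 23)):
  c_1 = (0)·(-8) + 1·17 + (0)·(-4) + (-2)·(4) + (-1)·(-43) + (-2)·(23) = 6
  c_2 = (0)·(-8) + 0·17 + (0)·(-4) + 1·4 + (0)·(-43) + 0·23 = 4
  c_3 = (-1)·(-8) + 1·17 + (0)·(-4) + 0·4 + (0)·(-43) + (-1)·(23) = 2
  c_4 = (-2)·(-8) + 0·17 + (5)·(-4) + 2·4 + (0)·(-43) + 0·23 = 4
  c_5 = (-1)·(-8) + 1·17 + (0)·(-4) + 0·4 + (1)·(-43) + 1·23 = 5
  c_6 = (1)·(-8) + 0·17 + (-2)·(-4) + 0·4 + (0)·(-43) + 0·23 = 0
Expand coordinatewise in base 2:
  c_1 = 6 = 0·2^0 + 1·2^1 + 1·2^2
  c_2 = 4 = 0·2^0 + 0·2^1 + 1·2^2
  c_3 = 2 = 0·2^0 + 1·2^1
  c_4 = 4 = 0·2^0 + 0·2^1 + 1·2^2
  c_5 = 5 = 1·2^0 + 0·2^1 + 1·2^2
  c_6 = 0
λ_0 = (0, 0, 0, 0, 1, 0)
λ_1 = (1, 0, 1, 0, 0, 0)
λ_2 = (1, 1, 0, 1, 1, 0)

((0, 0, 0, 0, 1, 0), (1, 0, 1, 0, 0, 0), (1, 1, 0, 1, 1, 0))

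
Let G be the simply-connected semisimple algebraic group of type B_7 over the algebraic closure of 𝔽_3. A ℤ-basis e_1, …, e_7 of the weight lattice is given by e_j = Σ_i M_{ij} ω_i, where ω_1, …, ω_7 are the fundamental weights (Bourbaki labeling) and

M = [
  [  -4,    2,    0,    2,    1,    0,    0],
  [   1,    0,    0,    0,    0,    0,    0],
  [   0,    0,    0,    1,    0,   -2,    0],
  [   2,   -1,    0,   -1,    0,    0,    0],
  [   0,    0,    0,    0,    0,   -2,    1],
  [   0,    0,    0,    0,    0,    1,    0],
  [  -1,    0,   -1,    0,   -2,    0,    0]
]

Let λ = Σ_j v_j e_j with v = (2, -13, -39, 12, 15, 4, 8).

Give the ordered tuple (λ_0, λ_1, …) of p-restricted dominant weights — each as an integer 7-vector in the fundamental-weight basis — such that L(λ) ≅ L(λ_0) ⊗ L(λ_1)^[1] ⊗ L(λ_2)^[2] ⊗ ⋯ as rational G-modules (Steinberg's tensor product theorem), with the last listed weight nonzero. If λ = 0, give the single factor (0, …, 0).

Change of basis e → ω: c = M·v where v = (2, -13, -39, 12, 15, 4, 8):
  c_1 = (-4)·(2) + (2)·(-13) + (0)·(-39) + 2·12 + 1·15 + 0·4 + 0·8 = 5
  c_2 = 1·2 + (0)·(-13) + (0)·(-39) + 0·12 + 0·15 + 0·4 + 0·8 = 2
  c_3 = 0·2 + (0)·(-13) + (0)·(-39) + 1·12 + 0·15 + (-2)·(4) + 0·8 = 4
  c_4 = 2·2 + (-1)·(-13) + (0)·(-39) + (-1)·(12) + 0·15 + 0·4 + 0·8 = 5
  c_5 = 0·2 + (0)·(-13) + (0)·(-39) + 0·12 + 0·15 + (-2)·(4) + 1·8 = 0
  c_6 = 0·2 + (0)·(-13) + (0)·(-39) + 0·12 + 0·15 + 1·4 + 0·8 = 4
  c_7 = (-1)·(2) + (0)·(-13) + (-1)·(-39) + 0·12 + (-2)·(15) + 0·4 + 0·8 = 7
p = 3; digits c_i = Σ_j d_{ij}·3^j, 0 ≤ d_{ij} < 3:
  c_1 = 5 = 2·3^0 + 1·3^1
  c_2 = 2 = 2·3^0
  c_3 = 4 = 1·3^0 + 1·3^1
  c_4 = 5 = 2·3^0 + 1·3^1
  c_5 = 0
  c_6 = 4 = 1·3^0 + 1·3^1
  c_7 = 7 = 1·3^0 + 2·3^1
p-restricted factor λ_0 = (2, 2, 1, 2, 0, 1, 1)
p-restricted factor λ_1 = (1, 0, 1, 1, 0, 1, 2)

((2, 2, 1, 2, 0, 1, 1), (1, 0, 1, 1, 0, 1, 2))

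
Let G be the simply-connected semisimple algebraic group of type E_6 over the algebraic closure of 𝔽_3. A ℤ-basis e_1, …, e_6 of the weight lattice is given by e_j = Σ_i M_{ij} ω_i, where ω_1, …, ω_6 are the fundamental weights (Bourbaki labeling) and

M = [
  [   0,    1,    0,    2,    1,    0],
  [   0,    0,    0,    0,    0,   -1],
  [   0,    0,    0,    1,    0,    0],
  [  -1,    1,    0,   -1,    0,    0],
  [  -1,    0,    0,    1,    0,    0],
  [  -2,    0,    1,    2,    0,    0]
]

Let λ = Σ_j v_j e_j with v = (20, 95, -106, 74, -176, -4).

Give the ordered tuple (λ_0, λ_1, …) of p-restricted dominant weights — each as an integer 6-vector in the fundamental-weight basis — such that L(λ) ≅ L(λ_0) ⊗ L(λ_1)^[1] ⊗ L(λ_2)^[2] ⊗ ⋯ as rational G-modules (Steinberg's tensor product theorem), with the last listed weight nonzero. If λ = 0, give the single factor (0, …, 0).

In the fundamental-weight basis, λ has coordinates c = M·v (v = (20, 95, -106, 74, -176, -4)):
  c_1 = 0·20 + 1·95 + (0)·(-106) + 2·74 + (1)·(-176) + (0)·(-4) = 67
  c_2 = 0·20 + 0·95 + (0)·(-106) + 0·74 + (0)·(-176) + (-1)·(-4) = 4
  c_3 = 0·20 + 0·95 + (0)·(-106) + 1·74 + (0)·(-176) + (0)·(-4) = 74
  c_4 = (-1)·(20) + 1·95 + (0)·(-106) + (-1)·(74) + (0)·(-176) + (0)·(-4) = 1
  c_5 = (-1)·(20) + 0·95 + (0)·(-106) + 1·74 + (0)·(-176) + (0)·(-4) = 54
  c_6 = (-2)·(20) + 0·95 + (1)·(-106) + 2·74 + (0)·(-176) + (0)·(-4) = 2
Expand coordinatewise in base 3:
  c_1 = 67 = 1·3^0 + 1·3^1 + 1·3^2 + 2·3^3
  c_2 = 4 = 1·3^0 + 1·3^1
  c_3 = 74 = 2·3^0 + 0·3^1 + 2·3^2 + 2·3^3
  c_4 = 1 = 1·3^0
  c_5 = 54 = 0·3^0 + 0·3^1 + 0·3^2 + 2·3^3
  c_6 = 2 = 2·3^0
p-restricted factor λ_0 = (1, 1, 2, 1, 0, 2)
p-restricted factor λ_1 = (1, 1, 0, 0, 0, 0)
p-restricted factor λ_2 = (1, 0, 2, 0, 0, 0)
p-restricted factor λ_3 = (2, 0, 2, 0, 2, 0)

((1, 1, 2, 1, 0, 2), (1, 1, 0, 0, 0, 0), (1, 0, 2, 0, 0, 0), (2, 0, 2, 0, 2, 0))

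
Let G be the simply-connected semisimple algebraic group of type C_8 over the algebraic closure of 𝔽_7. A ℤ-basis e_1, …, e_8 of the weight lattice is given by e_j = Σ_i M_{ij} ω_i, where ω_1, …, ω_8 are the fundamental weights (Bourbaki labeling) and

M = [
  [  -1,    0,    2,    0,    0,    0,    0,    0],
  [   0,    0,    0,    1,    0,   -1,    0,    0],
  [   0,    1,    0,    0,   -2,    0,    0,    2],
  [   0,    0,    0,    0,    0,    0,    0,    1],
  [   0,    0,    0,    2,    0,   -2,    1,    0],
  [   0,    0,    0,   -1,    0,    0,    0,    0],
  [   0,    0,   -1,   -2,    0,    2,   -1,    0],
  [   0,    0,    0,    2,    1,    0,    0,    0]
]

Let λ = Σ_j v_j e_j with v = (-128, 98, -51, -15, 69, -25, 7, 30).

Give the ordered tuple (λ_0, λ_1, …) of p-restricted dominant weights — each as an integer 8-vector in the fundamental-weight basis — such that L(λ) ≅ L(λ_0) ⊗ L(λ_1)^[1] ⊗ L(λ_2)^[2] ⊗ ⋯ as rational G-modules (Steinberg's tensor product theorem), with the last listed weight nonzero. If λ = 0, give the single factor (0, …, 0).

((5, 3, 6, 2, 6, 1, 3, 4), (3, 1, 2, 4, 3, 2, 3, 5))

ω-coordinates c = M·v, v = (-128, 98, -51, -15, 69, -25, 7, 30):
  c_1 = -1*-128 + 0*98 + 2*-51 + 0*-15 + 0*69 + 0*-25 + 0*7 + 0*30 = 26
  c_2 = 0*-128 + 0*98 + 0*-51 + 1*-15 + 0*69 + -1*-25 + 0*7 + 0*30 = 10
  c_3 = 0*-128 + 1*98 + 0*-51 + 0*-15 + -2*69 + 0*-25 + 0*7 + 2*30 = 20
  c_4 = 0*-128 + 0*98 + 0*-51 + 0*-15 + 0*69 + 0*-25 + 0*7 + 1*30 = 30
  c_5 = 0*-128 + 0*98 + 0*-51 + 2*-15 + 0*69 + -2*-25 + 1*7 + 0*30 = 27
  c_6 = 0*-128 + 0*98 + 0*-51 + -1*-15 + 0*69 + 0*-25 + 0*7 + 0*30 = 15
  c_7 = 0*-128 + 0*98 + -1*-51 + -2*-15 + 0*69 + 2*-25 + -1*7 + 0*30 = 24
  c_8 = 0*-128 + 0*98 + 0*-51 + 2*-15 + 1*69 + 0*-25 + 0*7 + 0*30 = 39
Base-7 expansion of each c_i:
  c_1 = 26 = 5·7^0 + 3·7^1
  c_2 = 10 = 3·7^0 + 1·7^1
  c_3 = 20 = 6·7^0 + 2·7^1
  c_4 = 30 = 2·7^0 + 4·7^1
  c_5 = 27 = 6·7^0 + 3·7^1
  c_6 = 15 = 1·7^0 + 2·7^1
  c_7 = 24 = 3·7^0 + 3·7^1
  c_8 = 39 = 4·7^0 + 5·7^1
λ_0 = (5, 3, 6, 2, 6, 1, 3, 4)
λ_1 = (3, 1, 2, 4, 3, 2, 3, 5)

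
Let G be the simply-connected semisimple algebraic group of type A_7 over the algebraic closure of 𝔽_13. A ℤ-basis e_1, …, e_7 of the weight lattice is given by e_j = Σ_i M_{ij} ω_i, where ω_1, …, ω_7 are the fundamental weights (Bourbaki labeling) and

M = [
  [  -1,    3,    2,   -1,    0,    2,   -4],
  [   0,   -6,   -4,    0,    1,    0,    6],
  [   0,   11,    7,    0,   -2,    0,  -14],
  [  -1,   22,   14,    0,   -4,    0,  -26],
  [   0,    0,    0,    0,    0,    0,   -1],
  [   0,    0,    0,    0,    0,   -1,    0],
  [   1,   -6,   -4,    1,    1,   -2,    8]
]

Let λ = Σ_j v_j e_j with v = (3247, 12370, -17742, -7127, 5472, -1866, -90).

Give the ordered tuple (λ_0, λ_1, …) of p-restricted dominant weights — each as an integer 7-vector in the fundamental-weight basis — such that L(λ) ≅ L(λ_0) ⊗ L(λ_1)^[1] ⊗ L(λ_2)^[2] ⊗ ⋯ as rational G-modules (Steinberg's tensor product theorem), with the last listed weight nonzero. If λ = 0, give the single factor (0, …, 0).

In the fundamental-weight basis, λ has coordinates c = M·v (v = (3247, 12370, -17742, -7127, 5472, -1866, -90)):
  c_1 = (-1)·(3247) + (3)·(12370) + (2)·(-17742) + (-1)·(-7127) + (0)·(5472) + (2)·(-1866) + (-4)·(-90) = 2134
  c_2 = (0)·(3247) + (-6)·(12370) + (-4)·(-17742) + (0)·(-7127) + (1)·(5472) + (0)·(-1866) + (6)·(-90) = 1680
  c_3 = (0)·(3247) + (11)·(12370) + (7)·(-17742) + (0)·(-7127) + (-2)·(5472) + (0)·(-1866) + (-14)·(-90) = 2192
  c_4 = (-1)·(3247) + (22)·(12370) + (14)·(-17742) + (0)·(-7127) + (-4)·(5472) + (0)·(-1866) + (-26)·(-90) = 957
  c_5 = (0)·(3247) + (0)·(12370) + (0)·(-17742) + (0)·(-7127) + (0)·(5472) + (0)·(-1866) + (-1)·(-90) = 90
  c_6 = (0)·(3247) + (0)·(12370) + (0)·(-17742) + (0)·(-7127) + (0)·(5472) + (-1)·(-1866) + (0)·(-90) = 1866
  c_7 = (1)·(3247) + (-6)·(12370) + (-4)·(-17742) + (1)·(-7127) + (1)·(5472) + (-2)·(-1866) + (8)·(-90) = 1352
p = 13; digits c_i = Σ_j d_{ij}·13^j, 0 ≤ d_{ij} < 13:
  c_1 = 2134 = 2·13^0 + 8·13^1 + 12·13^2
  c_2 = 1680 = 3·13^0 + 12·13^1 + 9·13^2
  c_3 = 2192 = 8·13^0 + 12·13^1 + 12·13^2
  c_4 = 957 = 8·13^0 + 8·13^1 + 5·13^2
  c_5 = 90 = 12·13^0 + 6·13^1
  c_6 = 1866 = 7·13^0 + 0·13^1 + 11·13^2
  c_7 = 1352 = 0·13^0 + 0·13^1 + 8·13^2
p-restricted factor λ_0 = (2, 3, 8, 8, 12, 7, 0)
p-restricted factor λ_1 = (8, 12, 12, 8, 6, 0, 0)
p-restricted factor λ_2 = (12, 9, 12, 5, 0, 11, 8)

((2, 3, 8, 8, 12, 7, 0), (8, 12, 12, 8, 6, 0, 0), (12, 9, 12, 5, 0, 11, 8))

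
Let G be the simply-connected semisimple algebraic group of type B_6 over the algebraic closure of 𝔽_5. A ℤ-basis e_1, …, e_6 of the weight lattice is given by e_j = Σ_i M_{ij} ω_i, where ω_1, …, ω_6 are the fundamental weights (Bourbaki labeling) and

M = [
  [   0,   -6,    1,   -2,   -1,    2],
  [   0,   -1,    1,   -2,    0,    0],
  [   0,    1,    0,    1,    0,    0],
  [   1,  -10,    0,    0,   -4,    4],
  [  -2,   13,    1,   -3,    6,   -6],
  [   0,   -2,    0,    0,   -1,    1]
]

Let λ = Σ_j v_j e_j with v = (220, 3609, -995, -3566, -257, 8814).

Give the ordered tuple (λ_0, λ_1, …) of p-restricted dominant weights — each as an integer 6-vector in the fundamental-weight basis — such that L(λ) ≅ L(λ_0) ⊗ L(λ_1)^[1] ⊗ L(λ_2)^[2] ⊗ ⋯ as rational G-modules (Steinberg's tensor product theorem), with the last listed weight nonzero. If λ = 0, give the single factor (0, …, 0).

ω-coordinates c = M·v, v = (220, 3609, -995, -3566, -257, 8814):
  c_1 = 0·220 + (-6)·(3609) + (1)·(-995) + (-2)·(-3566) + (-1)·(-257) + 2·8814 = 2368
  c_2 = 0·220 + (-1)·(3609) + (1)·(-995) + (-2)·(-3566) + (0)·(-257) + 0·8814 = 2528
  c_3 = 0·220 + 1·3609 + (0)·(-995) + (1)·(-3566) + (0)·(-257) + 0·8814 = 43
  c_4 = 1·220 + (-10)·(3609) + (0)·(-995) + (0)·(-3566) + (-4)·(-257) + 4·8814 = 414
  c_5 = (-2)·(220) + 13·3609 + (1)·(-995) + (-3)·(-3566) + (6)·(-257) + (-6)·(8814) = 1754
  c_6 = 0·220 + (-2)·(3609) + (0)·(-995) + (0)·(-3566) + (-1)·(-257) + 1·8814 = 1853
Expand coordinatewise in base 5:
  c_1 = 2368 = 3·5^0 + 3·5^1 + 4·5^2 + 3·5^3 + 3·5^4
  c_2 = 2528 = 3·5^0 + 0·5^1 + 1·5^2 + 0·5^3 + 4·5^4
  c_3 = 43 = 3·5^0 + 3·5^1 + 1·5^2
  c_4 = 414 = 4·5^0 + 2·5^1 + 1·5^2 + 3·5^3
  c_5 = 1754 = 4·5^0 + 0·5^1 + 0·5^2 + 4·5^3 + 2·5^4
  c_6 = 1853 = 3·5^0 + 0·5^1 + 4·5^2 + 4·5^3 + 2·5^4
λ_0 = (3, 3, 3, 4, 4, 3)
λ_1 = (3, 0, 3, 2, 0, 0)
λ_2 = (4, 1, 1, 1, 0, 4)
λ_3 = (3, 0, 0, 3, 4, 4)
λ_4 = (3, 4, 0, 0, 2, 2)

((3, 3, 3, 4, 4, 3), (3, 0, 3, 2, 0, 0), (4, 1, 1, 1, 0, 4), (3, 0, 0, 3, 4, 4), (3, 4, 0, 0, 2, 2))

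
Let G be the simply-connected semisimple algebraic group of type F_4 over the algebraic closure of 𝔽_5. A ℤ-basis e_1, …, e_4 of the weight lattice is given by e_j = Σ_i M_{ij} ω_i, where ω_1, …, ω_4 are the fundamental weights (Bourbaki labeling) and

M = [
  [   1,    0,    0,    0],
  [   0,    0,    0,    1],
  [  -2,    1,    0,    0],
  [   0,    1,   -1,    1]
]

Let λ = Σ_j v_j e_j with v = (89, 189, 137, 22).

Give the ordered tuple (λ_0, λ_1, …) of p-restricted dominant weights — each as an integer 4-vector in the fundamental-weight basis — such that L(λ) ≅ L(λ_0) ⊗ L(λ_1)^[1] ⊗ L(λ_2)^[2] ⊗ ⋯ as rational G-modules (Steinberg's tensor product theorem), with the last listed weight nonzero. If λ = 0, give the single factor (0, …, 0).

((4, 2, 1, 4), (2, 4, 2, 4), (3, 0, 0, 2))

Converting to the ω-basis (c_i = row i of M dotted with v = (89, 189, 137, 22)):
  c_1 = (1)·(89) + (0)·(189) + (0)·(137) + (0)·(22) = 89
  c_2 = (0)·(89) + (0)·(189) + (0)·(137) + (1)·(22) = 22
  c_3 = (-2)·(89) + (1)·(189) + (0)·(137) + (0)·(22) = 11
  c_4 = (0)·(89) + (1)·(189) + (-1)·(137) + (1)·(22) = 74
p = 5; digits c_i = Σ_j d_{ij}·5^j, 0 ≤ d_{ij} < 5:
  c_1 = 89 = 4·5^0 + 2·5^1 + 3·5^2
  c_2 = 22 = 2·5^0 + 4·5^1
  c_3 = 11 = 1·5^0 + 2·5^1
  c_4 = 74 = 4·5^0 + 4·5^1 + 2·5^2
p-restricted factor λ_0 = (4, 2, 1, 4)
p-restricted factor λ_1 = (2, 4, 2, 4)
p-restricted factor λ_2 = (3, 0, 0, 2)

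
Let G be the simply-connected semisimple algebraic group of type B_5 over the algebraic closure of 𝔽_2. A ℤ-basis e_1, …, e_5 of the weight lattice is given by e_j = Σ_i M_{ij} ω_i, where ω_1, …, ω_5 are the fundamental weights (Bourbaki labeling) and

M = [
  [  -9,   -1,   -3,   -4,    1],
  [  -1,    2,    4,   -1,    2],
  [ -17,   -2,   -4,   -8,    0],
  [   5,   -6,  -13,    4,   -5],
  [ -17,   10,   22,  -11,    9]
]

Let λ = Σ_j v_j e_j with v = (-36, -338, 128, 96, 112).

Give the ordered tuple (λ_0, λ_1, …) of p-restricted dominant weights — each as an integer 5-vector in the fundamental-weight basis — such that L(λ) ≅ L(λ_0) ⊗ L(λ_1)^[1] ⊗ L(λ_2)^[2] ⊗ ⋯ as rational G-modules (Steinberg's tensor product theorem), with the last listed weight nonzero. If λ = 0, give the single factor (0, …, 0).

((0, 0, 0, 0, 0), (1, 0, 0, 0, 0), (1, 0, 0, 0, 0), (0, 0, 1, 1, 0))

Converting to the ω-basis (c_i = row i of M dotted with v = (-36, -338, 128, 96, 112)):
  c_1 = (-9)·(-36) + (-1)·(-338) + (-3)·(128) + (-4)·(96) + (1)·(112) = 6
  c_2 = (-1)·(-36) + (2)·(-338) + (4)·(128) + (-1)·(96) + (2)·(112) = 0
  c_3 = (-17)·(-36) + (-2)·(-338) + (-4)·(128) + (-8)·(96) + (0)·(112) = 8
  c_4 = (5)·(-36) + (-6)·(-338) + (-13)·(128) + (4)·(96) + (-5)·(112) = 8
  c_5 = (-17)·(-36) + (10)·(-338) + (22)·(128) + (-11)·(96) + (9)·(112) = 0
Writing each c_i in base p = 2:
  c_1 = 6 = 0·2^0 + 1·2^1 + 1·2^2
  c_2 = 0
  c_3 = 8 = 0·2^0 + 0·2^1 + 0·2^2 + 1·2^3
  c_4 = 8 = 0·2^0 + 0·2^1 + 0·2^2 + 1·2^3
  c_5 = 0
p-restricted factor λ_0 = (0, 0, 0, 0, 0)
p-restricted factor λ_1 = (1, 0, 0, 0, 0)
p-restricted factor λ_2 = (1, 0, 0, 0, 0)
p-restricted factor λ_3 = (0, 0, 1, 1, 0)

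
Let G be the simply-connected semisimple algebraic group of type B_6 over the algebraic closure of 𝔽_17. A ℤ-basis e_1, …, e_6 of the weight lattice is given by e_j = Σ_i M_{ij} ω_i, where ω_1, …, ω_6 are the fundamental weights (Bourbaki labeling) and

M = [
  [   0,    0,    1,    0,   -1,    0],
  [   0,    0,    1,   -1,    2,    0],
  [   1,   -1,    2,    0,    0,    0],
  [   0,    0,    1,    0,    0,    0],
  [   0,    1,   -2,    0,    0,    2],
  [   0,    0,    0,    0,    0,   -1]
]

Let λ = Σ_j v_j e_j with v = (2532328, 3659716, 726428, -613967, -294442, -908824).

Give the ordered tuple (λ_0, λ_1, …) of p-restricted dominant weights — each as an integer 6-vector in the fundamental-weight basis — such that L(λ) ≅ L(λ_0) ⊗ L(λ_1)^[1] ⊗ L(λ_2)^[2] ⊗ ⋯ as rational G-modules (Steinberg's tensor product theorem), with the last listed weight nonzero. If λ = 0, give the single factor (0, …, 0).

((3, 9, 3, 1, 14, 4), (7, 6, 3, 10, 12, 12), (13, 16, 4, 14, 3, 16), (3, 16, 15, 11, 11, 14), (12, 8, 3, 8, 4, 10))

In the fundamental-weight basis, λ has coordinates c = M·v (v = (2532328, 3659716, 726428, -613967, -294442, -908824)):
  c_1 = 0·2532328 + 0·3659716 + 1·726428 + (0)·(-613967) + (-1)·(-294442) + (0)·(-908824) = 1020870
  c_2 = 0·2532328 + 0·3659716 + 1·726428 + (-1)·(-613967) + (2)·(-294442) + (0)·(-908824) = 751511
  c_3 = 1·2532328 + (-1)·(3659716) + 2·726428 + (0)·(-613967) + (0)·(-294442) + (0)·(-908824) = 325468
  c_4 = 0·2532328 + 0·3659716 + 1·726428 + (0)·(-613967) + (0)·(-294442) + (0)·(-908824) = 726428
  c_5 = 0·2532328 + 1·3659716 + (-2)·(726428) + (0)·(-613967) + (0)·(-294442) + (2)·(-908824) = 389212
  c_6 = 0·2532328 + 0·3659716 + 0·726428 + (0)·(-613967) + (0)·(-294442) + (-1)·(-908824) = 908824
Writing each c_i in base p = 17:
  c_1 = 1020870 = 3·17^0 + 7·17^1 + 13·17^2 + 3·17^3 + 12·17^4
  c_2 = 751511 = 9·17^0 + 6·17^1 + 16·17^2 + 16·17^3 + 8·17^4
  c_3 = 325468 = 3·17^0 + 3·17^1 + 4·17^2 + 15·17^3 + 3·17^4
  c_4 = 726428 = 1·17^0 + 10·17^1 + 14·17^2 + 11·17^3 + 8·17^4
  c_5 = 389212 = 14·17^0 + 12·17^1 + 3·17^2 + 11·17^3 + 4·17^4
  c_6 = 908824 = 4·17^0 + 12·17^1 + 16·17^2 + 14·17^3 + 10·17^4
Factor λ_0 = (3, 9, 3, 1, 14, 4)
Factor λ_1 = (7, 6, 3, 10, 12, 12)
Factor λ_2 = (13, 16, 4, 14, 3, 16)
Factor λ_3 = (3, 16, 15, 11, 11, 14)
Factor λ_4 = (12, 8, 3, 8, 4, 10)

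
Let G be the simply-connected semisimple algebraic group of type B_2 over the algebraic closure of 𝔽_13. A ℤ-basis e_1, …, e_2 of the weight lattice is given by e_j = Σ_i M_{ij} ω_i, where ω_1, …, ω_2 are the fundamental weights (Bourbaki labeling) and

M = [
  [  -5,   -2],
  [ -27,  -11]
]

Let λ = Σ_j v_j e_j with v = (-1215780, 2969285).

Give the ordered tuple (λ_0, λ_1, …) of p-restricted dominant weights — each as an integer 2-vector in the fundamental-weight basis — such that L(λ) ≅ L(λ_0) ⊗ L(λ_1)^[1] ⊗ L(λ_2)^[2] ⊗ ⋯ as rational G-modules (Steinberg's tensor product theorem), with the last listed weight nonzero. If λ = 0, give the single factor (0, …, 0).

Compute c_i = Σ_j M_{ij} v_j with v = (-1215780, 2969285):
  c_1 = (-5)·(-1215780) + (-2)·(2969285) = 140330
  c_2 = (-27)·(-1215780) + (-11)·(2969285) = 163925
p = 13; digits c_i = Σ_j d_{ij}·13^j, 0 ≤ d_{ij} < 13:
  c_1 = 140330 = 8·13^0 + 4·13^1 + 11·13^2 + 11·13^3 + 4·13^4
  c_2 = 163925 = 8·13^0 + 12·13^1 + 7·13^2 + 9·13^3 + 5·13^4
p-restricted factor λ_0 = (8, 8)
p-restricted factor λ_1 = (4, 12)
p-restricted factor λ_2 = (11, 7)
p-restricted factor λ_3 = (11, 9)
p-restricted factor λ_4 = (4, 5)

((8, 8), (4, 12), (11, 7), (11, 9), (4, 5))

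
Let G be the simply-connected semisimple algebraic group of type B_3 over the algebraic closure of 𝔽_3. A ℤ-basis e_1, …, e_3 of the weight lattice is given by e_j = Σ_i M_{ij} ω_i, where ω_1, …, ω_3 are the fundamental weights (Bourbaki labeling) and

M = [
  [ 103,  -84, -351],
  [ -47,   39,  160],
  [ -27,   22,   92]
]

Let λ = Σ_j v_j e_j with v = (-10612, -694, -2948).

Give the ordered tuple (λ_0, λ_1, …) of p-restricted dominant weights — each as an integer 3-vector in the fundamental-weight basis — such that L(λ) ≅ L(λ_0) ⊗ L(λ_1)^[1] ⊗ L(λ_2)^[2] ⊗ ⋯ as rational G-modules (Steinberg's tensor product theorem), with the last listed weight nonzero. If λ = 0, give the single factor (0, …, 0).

((2, 0, 1), (2, 0, 1), (0, 2, 1), (0, 0, 1))

Compute c_i = Σ_j M_{ij} v_j with v = (-10612, -694, -2948):
  c_1 = (103)·(-10612) + (-84)·(-694) + (-351)·(-2948) = 8
  c_2 = (-47)·(-10612) + (39)·(-694) + (160)·(-2948) = 18
  c_3 = (-27)·(-10612) + (22)·(-694) + (92)·(-2948) = 40
Expand coordinatewise in base 3:
  c_1 = 8 = 2·3^0 + 2·3^1
  c_2 = 18 = 0·3^0 + 0·3^1 + 2·3^2
  c_3 = 40 = 1·3^0 + 1·3^1 + 1·3^2 + 1·3^3
Factor λ_0 = (2, 0, 1)
Factor λ_1 = (2, 0, 1)
Factor λ_2 = (0, 2, 1)
Factor λ_3 = (0, 0, 1)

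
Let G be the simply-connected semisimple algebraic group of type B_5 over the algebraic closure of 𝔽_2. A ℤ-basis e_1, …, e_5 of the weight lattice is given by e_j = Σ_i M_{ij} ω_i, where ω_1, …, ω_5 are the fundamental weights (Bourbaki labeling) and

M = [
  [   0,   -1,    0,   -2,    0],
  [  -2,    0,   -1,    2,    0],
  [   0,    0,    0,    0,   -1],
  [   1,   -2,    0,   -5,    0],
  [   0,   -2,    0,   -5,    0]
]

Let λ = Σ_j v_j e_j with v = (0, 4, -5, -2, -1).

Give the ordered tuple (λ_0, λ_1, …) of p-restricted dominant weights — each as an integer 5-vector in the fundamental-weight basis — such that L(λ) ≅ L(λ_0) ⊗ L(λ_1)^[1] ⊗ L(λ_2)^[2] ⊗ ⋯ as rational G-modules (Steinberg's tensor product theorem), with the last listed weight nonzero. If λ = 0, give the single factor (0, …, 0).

((0, 1, 1, 0, 0), (0, 0, 0, 1, 1))

Change of basis e → ω: c = M·v where v = (0, 4, -5, -2, -1):
  c_1 = 0*0 + -1*4 + 0*-5 + -2*-2 + 0*-1 = 0
  c_2 = -2*0 + 0*4 + -1*-5 + 2*-2 + 0*-1 = 1
  c_3 = 0*0 + 0*4 + 0*-5 + 0*-2 + -1*-1 = 1
  c_4 = 1*0 + -2*4 + 0*-5 + -5*-2 + 0*-1 = 2
  c_5 = 0*0 + -2*4 + 0*-5 + -5*-2 + 0*-1 = 2
Writing each c_i in base p = 2:
  c_1 = 0
  c_2 = 1 = 1·2^0
  c_3 = 1 = 1·2^0
  c_4 = 2 = 0·2^0 + 1·2^1
  c_5 = 2 = 0·2^0 + 1·2^1
p-restricted factor λ_0 = (0, 1, 1, 0, 0)
p-restricted factor λ_1 = (0, 0, 0, 1, 1)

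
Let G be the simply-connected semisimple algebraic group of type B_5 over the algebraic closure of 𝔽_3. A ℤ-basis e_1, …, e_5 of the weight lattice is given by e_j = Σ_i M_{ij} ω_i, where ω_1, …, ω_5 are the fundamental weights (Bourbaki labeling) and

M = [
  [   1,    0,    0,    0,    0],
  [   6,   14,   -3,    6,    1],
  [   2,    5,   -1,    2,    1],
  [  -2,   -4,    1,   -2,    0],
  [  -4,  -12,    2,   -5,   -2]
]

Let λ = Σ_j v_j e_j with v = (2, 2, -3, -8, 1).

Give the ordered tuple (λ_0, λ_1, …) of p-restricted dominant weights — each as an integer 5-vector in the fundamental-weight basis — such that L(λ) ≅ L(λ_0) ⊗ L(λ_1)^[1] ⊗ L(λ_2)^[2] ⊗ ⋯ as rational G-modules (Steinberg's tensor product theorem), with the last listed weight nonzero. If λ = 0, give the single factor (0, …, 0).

((2, 2, 2, 1, 0),)

Converting to the ω-basis (c_i = row i of M dotted with v = (2, 2, -3, -8, 1)):
  c_1 = (1)·(2) + (0)·(2) + (0)·(-3) + (0)·(-8) + (0)·(1) = 2
  c_2 = (6)·(2) + (14)·(2) + (-3)·(-3) + (6)·(-8) + (1)·(1) = 2
  c_3 = (2)·(2) + (5)·(2) + (-1)·(-3) + (2)·(-8) + (1)·(1) = 2
  c_4 = (-2)·(2) + (-4)·(2) + (1)·(-3) + (-2)·(-8) + (0)·(1) = 1
  c_5 = (-4)·(2) + (-12)·(2) + (2)·(-3) + (-5)·(-8) + (-2)·(1) = 0
p = 3; digits c_i = Σ_j d_{ij}·3^j, 0 ≤ d_{ij} < 3:
  c_1 = 2 = 2·3^0
  c_2 = 2 = 2·3^0
  c_3 = 2 = 2·3^0
  c_4 = 1 = 1·3^0
  c_5 = 0
λ_0 = (2, 2, 2, 1, 0)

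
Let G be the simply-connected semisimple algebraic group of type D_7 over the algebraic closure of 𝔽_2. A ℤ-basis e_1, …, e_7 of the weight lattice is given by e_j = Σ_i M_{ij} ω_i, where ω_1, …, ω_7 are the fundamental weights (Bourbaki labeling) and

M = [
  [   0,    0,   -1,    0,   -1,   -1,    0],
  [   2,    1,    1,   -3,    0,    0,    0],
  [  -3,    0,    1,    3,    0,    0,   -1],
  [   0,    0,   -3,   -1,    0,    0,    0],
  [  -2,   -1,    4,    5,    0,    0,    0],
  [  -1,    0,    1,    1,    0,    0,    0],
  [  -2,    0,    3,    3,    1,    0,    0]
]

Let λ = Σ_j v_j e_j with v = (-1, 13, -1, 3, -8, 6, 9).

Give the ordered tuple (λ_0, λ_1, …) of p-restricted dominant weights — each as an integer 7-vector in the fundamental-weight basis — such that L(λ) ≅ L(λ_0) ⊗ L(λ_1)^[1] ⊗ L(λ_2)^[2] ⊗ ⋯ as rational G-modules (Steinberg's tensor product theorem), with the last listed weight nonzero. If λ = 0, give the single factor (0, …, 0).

ω-coordinates c = M·v, v = (-1, 13, -1, 3, -8, 6, 9):
  c_1 = (0)·(-1) + 0·13 + (-1)·(-1) + 0·3 + (-1)·(-8) + (-1)·(6) + 0·9 = 3
  c_2 = (2)·(-1) + 1·13 + (1)·(-1) + (-3)·(3) + (0)·(-8) + 0·6 + 0·9 = 1
  c_3 = (-3)·(-1) + 0·13 + (1)·(-1) + 3·3 + (0)·(-8) + 0·6 + (-1)·(9) = 2
  c_4 = (0)·(-1) + 0·13 + (-3)·(-1) + (-1)·(3) + (0)·(-8) + 0·6 + 0·9 = 0
  c_5 = (-2)·(-1) + (-1)·(13) + (4)·(-1) + 5·3 + (0)·(-8) + 0·6 + 0·9 = 0
  c_6 = (-1)·(-1) + 0·13 + (1)·(-1) + 1·3 + (0)·(-8) + 0·6 + 0·9 = 3
  c_7 = (-2)·(-1) + 0·13 + (3)·(-1) + 3·3 + (1)·(-8) + 0·6 + 0·9 = 0
Expand coordinatewise in base 2:
  c_1 = 3 = 1·2^0 + 1·2^1
  c_2 = 1 = 1·2^0
  c_3 = 2 = 0·2^0 + 1·2^1
  c_4 = 0
  c_5 = 0
  c_6 = 3 = 1·2^0 + 1·2^1
  c_7 = 0
p-restricted factor λ_0 = (1, 1, 0, 0, 0, 1, 0)
p-restricted factor λ_1 = (1, 0, 1, 0, 0, 1, 0)

((1, 1, 0, 0, 0, 1, 0), (1, 0, 1, 0, 0, 1, 0))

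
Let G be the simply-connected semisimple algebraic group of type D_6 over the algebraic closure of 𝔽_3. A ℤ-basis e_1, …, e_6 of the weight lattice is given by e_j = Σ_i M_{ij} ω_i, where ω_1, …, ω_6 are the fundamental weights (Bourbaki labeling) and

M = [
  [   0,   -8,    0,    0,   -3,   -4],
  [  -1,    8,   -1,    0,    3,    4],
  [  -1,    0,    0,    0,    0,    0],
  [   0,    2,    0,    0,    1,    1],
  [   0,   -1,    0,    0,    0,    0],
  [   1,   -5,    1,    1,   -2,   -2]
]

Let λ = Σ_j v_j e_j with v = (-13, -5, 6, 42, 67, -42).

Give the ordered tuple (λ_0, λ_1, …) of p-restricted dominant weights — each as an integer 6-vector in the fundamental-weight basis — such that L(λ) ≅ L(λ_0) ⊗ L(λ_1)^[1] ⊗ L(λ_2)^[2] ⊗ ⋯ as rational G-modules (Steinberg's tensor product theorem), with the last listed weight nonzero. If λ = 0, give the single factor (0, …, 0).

((1, 0, 1, 0, 2, 1), (2, 0, 1, 2, 1, 0), (0, 0, 1, 1, 0, 1))

In the fundamental-weight basis, λ has coordinates c = M·v (v = (-13, -5, 6, 42, 67, -42)):
  c_1 = (0)·(-13) + (-8)·(-5) + (0)·(6) + (0)·(42) + (-3)·(67) + (-4)·(-42) = 7
  c_2 = (-1)·(-13) + (8)·(-5) + (-1)·(6) + (0)·(42) + (3)·(67) + (4)·(-42) = 0
  c_3 = (-1)·(-13) + (0)·(-5) + (0)·(6) + (0)·(42) + (0)·(67) + (0)·(-42) = 13
  c_4 = (0)·(-13) + (2)·(-5) + (0)·(6) + (0)·(42) + (1)·(67) + (1)·(-42) = 15
  c_5 = (0)·(-13) + (-1)·(-5) + (0)·(6) + (0)·(42) + (0)·(67) + (0)·(-42) = 5
  c_6 = (1)·(-13) + (-5)·(-5) + (1)·(6) + (1)·(42) + (-2)·(67) + (-2)·(-42) = 10
Expand coordinatewise in base 3:
  c_1 = 7 = 1·3^0 + 2·3^1
  c_2 = 0
  c_3 = 13 = 1·3^0 + 1·3^1 + 1·3^2
  c_4 = 15 = 0·3^0 + 2·3^1 + 1·3^2
  c_5 = 5 = 2·3^0 + 1·3^1
  c_6 = 10 = 1·3^0 + 0·3^1 + 1·3^2
p-restricted factor λ_0 = (1, 0, 1, 0, 2, 1)
p-restricted factor λ_1 = (2, 0, 1, 2, 1, 0)
p-restricted factor λ_2 = (0, 0, 1, 1, 0, 1)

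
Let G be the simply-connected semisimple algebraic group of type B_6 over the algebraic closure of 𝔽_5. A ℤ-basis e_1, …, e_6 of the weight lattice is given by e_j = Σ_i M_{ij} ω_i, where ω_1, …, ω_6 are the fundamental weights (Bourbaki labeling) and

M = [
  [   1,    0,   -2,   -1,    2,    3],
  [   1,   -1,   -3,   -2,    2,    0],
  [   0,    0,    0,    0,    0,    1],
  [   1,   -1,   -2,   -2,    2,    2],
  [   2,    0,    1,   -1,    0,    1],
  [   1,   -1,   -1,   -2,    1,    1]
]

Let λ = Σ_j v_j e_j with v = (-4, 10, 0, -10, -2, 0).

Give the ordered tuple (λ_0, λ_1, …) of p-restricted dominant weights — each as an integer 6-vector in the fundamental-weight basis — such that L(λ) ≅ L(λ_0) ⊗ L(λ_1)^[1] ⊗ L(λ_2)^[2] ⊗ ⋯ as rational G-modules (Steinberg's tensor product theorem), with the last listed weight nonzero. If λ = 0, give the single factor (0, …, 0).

((2, 2, 0, 2, 2, 4),)

Converting to the ω-basis (c_i = row i of M dotted with v = (-4, 10, 0, -10, -2, 0)):
  c_1 = (1)·(-4) + (0)·(10) + (-2)·(0) + (-1)·(-10) + (2)·(-2) + (3)·(0) = 2
  c_2 = (1)·(-4) + (-1)·(10) + (-3)·(0) + (-2)·(-10) + (2)·(-2) + (0)·(0) = 2
  c_3 = (0)·(-4) + (0)·(10) + (0)·(0) + (0)·(-10) + (0)·(-2) + (1)·(0) = 0
  c_4 = (1)·(-4) + (-1)·(10) + (-2)·(0) + (-2)·(-10) + (2)·(-2) + (2)·(0) = 2
  c_5 = (2)·(-4) + (0)·(10) + (1)·(0) + (-1)·(-10) + (0)·(-2) + (1)·(0) = 2
  c_6 = (1)·(-4) + (-1)·(10) + (-1)·(0) + (-2)·(-10) + (1)·(-2) + (1)·(0) = 4
Base-5 expansion of each c_i:
  c_1 = 2 = 2·5^0
  c_2 = 2 = 2·5^0
  c_3 = 0
  c_4 = 2 = 2·5^0
  c_5 = 2 = 2·5^0
  c_6 = 4 = 4·5^0
Factor λ_0 = (2, 2, 0, 2, 2, 4)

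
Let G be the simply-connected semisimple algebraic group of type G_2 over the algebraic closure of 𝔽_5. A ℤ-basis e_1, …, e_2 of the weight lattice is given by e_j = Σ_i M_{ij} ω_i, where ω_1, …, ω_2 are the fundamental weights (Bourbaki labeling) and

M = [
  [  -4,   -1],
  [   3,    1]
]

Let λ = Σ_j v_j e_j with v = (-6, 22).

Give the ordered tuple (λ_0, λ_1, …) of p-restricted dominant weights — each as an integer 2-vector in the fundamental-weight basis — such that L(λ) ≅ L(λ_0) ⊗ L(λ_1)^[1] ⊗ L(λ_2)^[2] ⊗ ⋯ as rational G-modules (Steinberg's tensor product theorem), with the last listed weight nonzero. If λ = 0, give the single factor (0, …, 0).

Compute c_i = Σ_j M_{ij} v_j with v = (-6, 22):
  c_1 = -4*-6 + -1*22 = 2
  c_2 = 3*-6 + 1*22 = 4
Base-5 expansion of each c_i:
  c_1 = 2 = 2·5^0
  c_2 = 4 = 4·5^0
Factor λ_0 = (2, 4)

((2, 4),)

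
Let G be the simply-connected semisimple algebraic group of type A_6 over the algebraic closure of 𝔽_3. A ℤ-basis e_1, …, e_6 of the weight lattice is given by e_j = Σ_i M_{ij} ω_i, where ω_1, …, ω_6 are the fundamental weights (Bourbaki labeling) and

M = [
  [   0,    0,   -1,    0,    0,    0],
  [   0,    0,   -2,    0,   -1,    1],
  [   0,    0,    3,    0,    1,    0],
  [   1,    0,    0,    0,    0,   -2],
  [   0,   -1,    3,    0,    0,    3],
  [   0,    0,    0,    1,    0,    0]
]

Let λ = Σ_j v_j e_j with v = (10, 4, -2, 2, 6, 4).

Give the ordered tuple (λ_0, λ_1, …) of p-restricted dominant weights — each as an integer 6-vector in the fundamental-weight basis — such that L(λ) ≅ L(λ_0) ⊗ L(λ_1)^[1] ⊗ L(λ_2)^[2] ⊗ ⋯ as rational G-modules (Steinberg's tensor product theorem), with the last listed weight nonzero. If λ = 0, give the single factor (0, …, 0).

ω-coordinates c = M·v, v = (10, 4, -2, 2, 6, 4):
  c_1 = (0)·(10) + (0)·(4) + (-1)·(-2) + (0)·(2) + (0)·(6) + (0)·(4) = 2
  c_2 = (0)·(10) + (0)·(4) + (-2)·(-2) + (0)·(2) + (-1)·(6) + (1)·(4) = 2
  c_3 = (0)·(10) + (0)·(4) + (3)·(-2) + (0)·(2) + (1)·(6) + (0)·(4) = 0
  c_4 = (1)·(10) + (0)·(4) + (0)·(-2) + (0)·(2) + (0)·(6) + (-2)·(4) = 2
  c_5 = (0)·(10) + (-1)·(4) + (3)·(-2) + (0)·(2) + (0)·(6) + (3)·(4) = 2
  c_6 = (0)·(10) + (0)·(4) + (0)·(-2) + (1)·(2) + (0)·(6) + (0)·(4) = 2
p = 3; digits c_i = Σ_j d_{ij}·3^j, 0 ≤ d_{ij} < 3:
  c_1 = 2 = 2·3^0
  c_2 = 2 = 2·3^0
  c_3 = 0
  c_4 = 2 = 2·3^0
  c_5 = 2 = 2·3^0
  c_6 = 2 = 2·3^0
λ_0 = (2, 2, 0, 2, 2, 2)

((2, 2, 0, 2, 2, 2),)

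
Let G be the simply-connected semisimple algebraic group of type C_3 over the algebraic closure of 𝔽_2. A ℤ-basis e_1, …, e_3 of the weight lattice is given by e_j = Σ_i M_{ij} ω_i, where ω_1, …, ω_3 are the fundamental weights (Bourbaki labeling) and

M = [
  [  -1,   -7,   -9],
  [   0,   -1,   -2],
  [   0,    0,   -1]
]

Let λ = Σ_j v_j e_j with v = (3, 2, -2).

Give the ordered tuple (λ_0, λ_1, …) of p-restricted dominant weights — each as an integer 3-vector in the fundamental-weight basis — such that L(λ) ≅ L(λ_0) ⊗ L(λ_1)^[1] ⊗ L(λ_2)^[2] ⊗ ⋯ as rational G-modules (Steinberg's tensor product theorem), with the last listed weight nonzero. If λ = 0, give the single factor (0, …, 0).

Converting to the ω-basis (c_i = row i of M dotted with v = (3, 2, -2)):
  c_1 = (-1)·(3) + (-7)·(2) + (-9)·(-2) = 1
  c_2 = 0·3 + (-1)·(2) + (-2)·(-2) = 2
  c_3 = 0·3 + 0·2 + (-1)·(-2) = 2
p = 2; digits c_i = Σ_j d_{ij}·2^j, 0 ≤ d_{ij} < 2:
  c_1 = 1 = 1·2^0
  c_2 = 2 = 0·2^0 + 1·2^1
  c_3 = 2 = 0·2^0 + 1·2^1
p-restricted factor λ_0 = (1, 0, 0)
p-restricted factor λ_1 = (0, 1, 1)

((1, 0, 0), (0, 1, 1))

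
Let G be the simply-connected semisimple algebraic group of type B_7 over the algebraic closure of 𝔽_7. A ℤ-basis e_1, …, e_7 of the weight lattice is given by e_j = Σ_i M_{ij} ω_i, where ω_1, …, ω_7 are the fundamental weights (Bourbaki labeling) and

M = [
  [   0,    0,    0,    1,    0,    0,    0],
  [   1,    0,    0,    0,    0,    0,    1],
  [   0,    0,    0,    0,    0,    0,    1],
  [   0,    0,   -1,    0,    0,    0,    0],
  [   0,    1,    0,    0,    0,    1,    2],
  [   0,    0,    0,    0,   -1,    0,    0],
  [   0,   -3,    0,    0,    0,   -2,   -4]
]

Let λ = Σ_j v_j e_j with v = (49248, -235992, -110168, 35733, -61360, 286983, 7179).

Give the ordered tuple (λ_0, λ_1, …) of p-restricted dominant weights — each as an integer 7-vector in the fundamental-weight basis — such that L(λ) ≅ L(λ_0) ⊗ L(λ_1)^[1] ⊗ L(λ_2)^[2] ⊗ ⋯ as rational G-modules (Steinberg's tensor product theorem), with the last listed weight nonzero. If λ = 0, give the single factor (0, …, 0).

((5, 0, 4, 2, 4, 5, 0), (1, 4, 3, 2, 4, 1, 6), (1, 3, 6, 1, 3, 6, 6), (6, 3, 6, 6, 1, 3, 5), (0, 2, 2, 3, 6, 4, 1), (2, 3, 0, 6, 3, 3, 6))

Compute c_i = Σ_j M_{ij} v_j with v = (49248, -235992, -110168, 35733, -61360, 286983, 7179):
  c_1 = 0*49248 + 0*-235992 + 0*-110168 + 1*35733 + 0*-61360 + 0*286983 + 0*7179 = 35733
  c_2 = 1*49248 + 0*-235992 + 0*-110168 + 0*35733 + 0*-61360 + 0*286983 + 1*7179 = 56427
  c_3 = 0*49248 + 0*-235992 + 0*-110168 + 0*35733 + 0*-61360 + 0*286983 + 1*7179 = 7179
  c_4 = 0*49248 + 0*-235992 + -1*-110168 + 0*35733 + 0*-61360 + 0*286983 + 0*7179 = 110168
  c_5 = 0*49248 + 1*-235992 + 0*-110168 + 0*35733 + 0*-61360 + 1*286983 + 2*7179 = 65349
  c_6 = 0*49248 + 0*-235992 + 0*-110168 + 0*35733 + -1*-61360 + 0*286983 + 0*7179 = 61360
  c_7 = 0*49248 + -3*-235992 + 0*-110168 + 0*35733 + 0*-61360 + -2*286983 + -4*7179 = 105294
Base-7 expansion of each c_i:
  c_1 = 35733 = 5·7^0 + 1·7^1 + 1·7^2 + 6·7^3 + 0·7^4 + 2·7^5
  c_2 = 56427 = 0·7^0 + 4·7^1 + 3·7^2 + 3·7^3 + 2·7^4 + 3·7^5
  c_3 = 7179 = 4·7^0 + 3·7^1 + 6·7^2 + 6·7^3 + 2·7^4
  c_4 = 110168 = 2·7^0 + 2·7^1 + 1·7^2 + 6·7^3 + 3·7^4 + 6·7^5
  c_5 = 65349 = 4·7^0 + 4·7^1 + 3·7^2 + 1·7^3 + 6·7^4 + 3·7^5
  c_6 = 61360 = 5·7^0 + 1·7^1 + 6·7^2 + 3·7^3 + 4·7^4 + 3·7^5
  c_7 = 105294 = 0·7^0 + 6·7^1 + 6·7^2 + 5·7^3 + 1·7^4 + 6·7^5
Factor λ_0 = (5, 0, 4, 2, 4, 5, 0)
Factor λ_1 = (1, 4, 3, 2, 4, 1, 6)
Factor λ_2 = (1, 3, 6, 1, 3, 6, 6)
Factor λ_3 = (6, 3, 6, 6, 1, 3, 5)
Factor λ_4 = (0, 2, 2, 3, 6, 4, 1)
Factor λ_5 = (2, 3, 0, 6, 3, 3, 6)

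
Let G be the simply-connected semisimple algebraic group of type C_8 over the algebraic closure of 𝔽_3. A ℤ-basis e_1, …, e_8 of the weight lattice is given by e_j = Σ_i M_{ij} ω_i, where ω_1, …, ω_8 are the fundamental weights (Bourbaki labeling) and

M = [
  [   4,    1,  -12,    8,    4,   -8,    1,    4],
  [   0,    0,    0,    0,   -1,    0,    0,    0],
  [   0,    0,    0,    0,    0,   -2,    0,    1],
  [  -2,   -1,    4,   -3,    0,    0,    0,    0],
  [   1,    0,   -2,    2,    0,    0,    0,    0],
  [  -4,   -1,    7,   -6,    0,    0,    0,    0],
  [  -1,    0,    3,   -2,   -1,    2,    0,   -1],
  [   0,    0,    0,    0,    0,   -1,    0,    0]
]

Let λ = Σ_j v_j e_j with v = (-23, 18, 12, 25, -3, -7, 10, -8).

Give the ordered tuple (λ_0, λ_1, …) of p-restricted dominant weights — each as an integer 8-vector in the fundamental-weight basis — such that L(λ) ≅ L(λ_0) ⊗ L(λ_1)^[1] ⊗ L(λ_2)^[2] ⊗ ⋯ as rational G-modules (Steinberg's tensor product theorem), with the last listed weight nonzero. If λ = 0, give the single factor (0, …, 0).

Compute c_i = Σ_j M_{ij} v_j with v = (-23, 18, 12, 25, -3, -7, 10, -8):
  c_1 = 4*-23 + 1*18 + -12*12 + 8*25 + 4*-3 + -8*-7 + 1*10 + 4*-8 = 4
  c_2 = 0*-23 + 0*18 + 0*12 + 0*25 + -1*-3 + 0*-7 + 0*10 + 0*-8 = 3
  c_3 = 0*-23 + 0*18 + 0*12 + 0*25 + 0*-3 + -2*-7 + 0*10 + 1*-8 = 6
  c_4 = -2*-23 + -1*18 + 4*12 + -3*25 + 0*-3 + 0*-7 + 0*10 + 0*-8 = 1
  c_5 = 1*-23 + 0*18 + -2*12 + 2*25 + 0*-3 + 0*-7 + 0*10 + 0*-8 = 3
  c_6 = -4*-23 + -1*18 + 7*12 + -6*25 + 0*-3 + 0*-7 + 0*10 + 0*-8 = 8
  c_7 = -1*-23 + 0*18 + 3*12 + -2*25 + -1*-3 + 2*-7 + 0*10 + -1*-8 = 6
  c_8 = 0*-23 + 0*18 + 0*12 + 0*25 + 0*-3 + -1*-7 + 0*10 + 0*-8 = 7
p = 3; digits c_i = Σ_j d_{ij}·3^j, 0 ≤ d_{ij} < 3:
  c_1 = 4 = 1·3^0 + 1·3^1
  c_2 = 3 = 0·3^0 + 1·3^1
  c_3 = 6 = 0·3^0 + 2·3^1
  c_4 = 1 = 1·3^0
  c_5 = 3 = 0·3^0 + 1·3^1
  c_6 = 8 = 2·3^0 + 2·3^1
  c_7 = 6 = 0·3^0 + 2·3^1
  c_8 = 7 = 1·3^0 + 2·3^1
λ_0 = (1, 0, 0, 1, 0, 2, 0, 1)
λ_1 = (1, 1, 2, 0, 1, 2, 2, 2)

((1, 0, 0, 1, 0, 2, 0, 1), (1, 1, 2, 0, 1, 2, 2, 2))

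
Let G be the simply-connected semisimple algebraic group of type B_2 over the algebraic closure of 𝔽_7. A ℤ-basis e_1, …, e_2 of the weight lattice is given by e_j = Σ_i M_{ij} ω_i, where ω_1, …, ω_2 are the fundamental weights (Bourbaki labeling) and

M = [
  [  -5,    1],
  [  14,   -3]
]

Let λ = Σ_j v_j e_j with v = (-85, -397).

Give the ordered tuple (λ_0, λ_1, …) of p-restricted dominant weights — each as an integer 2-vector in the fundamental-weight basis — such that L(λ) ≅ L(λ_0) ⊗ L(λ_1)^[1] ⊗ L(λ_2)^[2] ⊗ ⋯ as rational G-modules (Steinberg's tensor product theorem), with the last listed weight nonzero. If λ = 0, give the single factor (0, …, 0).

ω-coordinates c = M·v, v = (-85, -397):
  c_1 = (-5)·(-85) + (1)·(-397) = 28
  c_2 = (14)·(-85) + (-3)·(-397) = 1
p = 7; digits c_i = Σ_j d_{ij}·7^j, 0 ≤ d_{ij} < 7:
  c_1 = 28 = 0·7^0 + 4·7^1
  c_2 = 1 = 1·7^0
λ_0 = (0, 1)
λ_1 = (4, 0)

((0, 1), (4, 0))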